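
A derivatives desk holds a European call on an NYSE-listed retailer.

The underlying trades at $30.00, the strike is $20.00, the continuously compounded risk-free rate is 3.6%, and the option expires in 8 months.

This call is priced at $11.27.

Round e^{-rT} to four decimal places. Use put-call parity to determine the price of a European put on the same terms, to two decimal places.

e^(−rT) = e^(−0.036·0.6667) = 0.9763
Put-call parity: C − P = S − K·e^(−rT) = 30 − 20·0.9763 = 30 − 19.5260 = 10.4740
P = C − (C − P) = 11.27 − (10.4740) = 0.7960

$0.80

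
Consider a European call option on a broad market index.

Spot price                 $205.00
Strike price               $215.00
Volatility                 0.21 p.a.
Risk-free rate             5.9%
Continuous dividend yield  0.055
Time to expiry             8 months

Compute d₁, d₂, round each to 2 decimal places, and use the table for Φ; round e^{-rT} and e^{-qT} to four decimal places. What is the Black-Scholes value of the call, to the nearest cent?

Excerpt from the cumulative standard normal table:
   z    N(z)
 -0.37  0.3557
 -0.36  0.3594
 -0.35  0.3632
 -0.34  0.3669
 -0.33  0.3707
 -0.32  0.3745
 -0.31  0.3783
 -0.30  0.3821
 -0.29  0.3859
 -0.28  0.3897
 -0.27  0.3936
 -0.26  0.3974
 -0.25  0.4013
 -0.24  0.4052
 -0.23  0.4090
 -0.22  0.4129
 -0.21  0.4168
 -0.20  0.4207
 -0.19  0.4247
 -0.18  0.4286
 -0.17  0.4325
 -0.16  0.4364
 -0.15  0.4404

σ√T = 0.21 × 0.8165 = 0.1715
d₁ = [ln(205/215) + (0.059 − 0.055 + ½·0.21²)·0.6667] / (σ√T) = (-0.0476 + 0.0174) / 0.1715 = -0.1765 which rounds to -0.18
d₂ = -0.1765 − 0.1715 = -0.3480 which rounds to -0.35
e^(−qT) = e^(−0.055·0.6667) = 0.9640;  e^(−rT) = e^(−0.059·0.6667) = 0.9614
N(d₁) = N(-0.18) = 0.4286;  N(d₂) = N(-0.35) = 0.3632
C = 205·0.9640·0.4286 − 215·0.9614·0.3632 = 84.6999 − 75.0738 = 9.6261

$9.63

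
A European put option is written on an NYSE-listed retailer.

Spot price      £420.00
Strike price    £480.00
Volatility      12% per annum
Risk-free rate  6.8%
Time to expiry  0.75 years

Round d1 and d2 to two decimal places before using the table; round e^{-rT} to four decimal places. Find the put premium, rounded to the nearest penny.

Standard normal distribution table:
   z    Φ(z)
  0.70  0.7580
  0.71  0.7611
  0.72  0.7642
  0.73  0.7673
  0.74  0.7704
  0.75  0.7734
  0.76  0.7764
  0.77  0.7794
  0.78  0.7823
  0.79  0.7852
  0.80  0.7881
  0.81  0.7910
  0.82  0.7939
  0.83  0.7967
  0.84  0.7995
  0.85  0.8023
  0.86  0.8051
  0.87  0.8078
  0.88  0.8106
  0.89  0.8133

£42.40

σ√T = 0.12·√0.75 = 0.1039
d₁ = [ln(420/480) + (0.068 + 0.12²/2)·0.75] / 0.1039 = [-0.1335 + 0.0564] / 0.1039 = -0.7422 ≈ -0.74
d₂ = d₁ − σ√T = -0.7422 − 0.1039 = -0.8461 ≈ -0.85
exp(−rT) = exp(−0.068·0.75) = 0.9503
P = 480·0.9503·N(0.85) − 420·N(0.74) = 480·0.9503·0.8023 − 420·0.7704 = 365.9643 − 323.5680 = 42.3963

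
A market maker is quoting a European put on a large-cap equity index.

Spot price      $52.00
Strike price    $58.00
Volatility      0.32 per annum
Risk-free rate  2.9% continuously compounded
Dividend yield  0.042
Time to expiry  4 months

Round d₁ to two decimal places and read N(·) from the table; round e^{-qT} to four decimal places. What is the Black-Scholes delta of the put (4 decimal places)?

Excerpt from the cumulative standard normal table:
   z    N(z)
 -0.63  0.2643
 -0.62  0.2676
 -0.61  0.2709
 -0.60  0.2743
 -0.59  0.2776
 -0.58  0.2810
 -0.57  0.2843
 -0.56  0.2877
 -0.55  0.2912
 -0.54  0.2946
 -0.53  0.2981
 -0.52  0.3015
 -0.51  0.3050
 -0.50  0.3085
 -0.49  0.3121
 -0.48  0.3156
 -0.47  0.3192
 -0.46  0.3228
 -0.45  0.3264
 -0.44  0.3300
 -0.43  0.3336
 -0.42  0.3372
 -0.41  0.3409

σ√T = 0.32 × 0.5774 = 0.1848
d₁ = [ln(52/58) + (0.029 − 0.042 + 0.32²/2)·0.3333] / 0.1848 = [-0.1092 + 0.0127] / 0.1848 = -0.5221 → -0.52
N(d₁) = N(-0.52) = 0.3015
Δ_put = exp(−qT)·(N(d₁) − 1) = 0.9861·(0.3015 − 1) = -0.6888

-0.6888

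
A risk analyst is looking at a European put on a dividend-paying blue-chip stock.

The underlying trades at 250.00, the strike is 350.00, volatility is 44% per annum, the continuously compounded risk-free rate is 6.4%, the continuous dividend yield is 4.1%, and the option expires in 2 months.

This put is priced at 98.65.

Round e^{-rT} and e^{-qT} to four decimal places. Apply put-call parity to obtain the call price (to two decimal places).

0.66

e^(−qT) = e^(−0.041·0.1667) = 0.9932;  e^(−rT) = e^(−0.064·0.1667) = 0.9894
Put-call parity: C − P = S·e^(−qT) − K·e^(−rT) = 250·0.9932 − 350·0.9894 = 248.3000 − 346.2900 = -97.9900
C = P + (C − P) = 98.65 + (-97.9900) = 0.6600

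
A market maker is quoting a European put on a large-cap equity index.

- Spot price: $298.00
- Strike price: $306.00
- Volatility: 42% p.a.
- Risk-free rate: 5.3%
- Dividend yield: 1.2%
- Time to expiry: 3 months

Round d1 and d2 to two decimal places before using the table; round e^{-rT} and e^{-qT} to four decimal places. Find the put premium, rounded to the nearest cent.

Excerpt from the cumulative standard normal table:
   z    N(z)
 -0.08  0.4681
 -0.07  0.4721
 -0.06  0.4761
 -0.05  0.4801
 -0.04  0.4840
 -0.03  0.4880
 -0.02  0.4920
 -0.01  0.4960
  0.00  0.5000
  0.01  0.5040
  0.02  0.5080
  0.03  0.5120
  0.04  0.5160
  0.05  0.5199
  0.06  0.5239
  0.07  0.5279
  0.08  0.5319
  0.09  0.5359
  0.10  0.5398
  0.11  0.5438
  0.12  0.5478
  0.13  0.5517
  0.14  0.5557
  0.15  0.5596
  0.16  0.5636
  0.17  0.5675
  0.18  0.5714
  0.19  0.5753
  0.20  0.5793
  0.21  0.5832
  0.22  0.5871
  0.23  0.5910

σ√T = 0.42·√0.25 = 0.2100
d₁ = [ln(298/306) + (0.053 − 0.012 + 0.42²/2)·0.25] / 0.2100 = [-0.0265 + 0.0323] / 0.2100 = 0.0277 ⇒ 0.03
d₂ = d₁ − σ√T = 0.0277 − 0.2100 = -0.1823 ⇒ -0.18
e^(−qT) = e^(−0.012·0.25) = 0.9970;  e^(−rT) = e^(−0.053·0.25) = 0.9868
P = 306·0.9868·N(0.18) − 298·0.9970·N(-0.03) = 306·0.9868·0.5714 − 298·0.9970·0.4880 = 172.5404 − 144.9877 = 27.5527

$27.55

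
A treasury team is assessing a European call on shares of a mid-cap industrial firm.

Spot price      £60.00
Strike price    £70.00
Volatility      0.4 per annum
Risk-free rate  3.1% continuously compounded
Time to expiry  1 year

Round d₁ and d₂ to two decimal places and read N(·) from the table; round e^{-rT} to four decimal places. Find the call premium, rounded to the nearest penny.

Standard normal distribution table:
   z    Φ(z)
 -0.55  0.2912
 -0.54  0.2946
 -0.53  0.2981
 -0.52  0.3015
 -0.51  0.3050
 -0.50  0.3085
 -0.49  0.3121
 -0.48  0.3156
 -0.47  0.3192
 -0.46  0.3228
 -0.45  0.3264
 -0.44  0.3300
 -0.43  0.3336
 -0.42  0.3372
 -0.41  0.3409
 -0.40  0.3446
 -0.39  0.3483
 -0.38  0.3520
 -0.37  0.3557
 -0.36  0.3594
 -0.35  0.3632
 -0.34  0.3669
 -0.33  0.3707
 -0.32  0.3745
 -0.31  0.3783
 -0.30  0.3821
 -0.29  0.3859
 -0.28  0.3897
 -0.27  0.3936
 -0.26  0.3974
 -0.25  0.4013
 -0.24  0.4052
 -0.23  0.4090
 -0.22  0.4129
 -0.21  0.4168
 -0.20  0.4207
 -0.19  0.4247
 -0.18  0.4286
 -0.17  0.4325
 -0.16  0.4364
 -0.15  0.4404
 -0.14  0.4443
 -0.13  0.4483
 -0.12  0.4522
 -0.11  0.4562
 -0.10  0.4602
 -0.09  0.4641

£6.67

σ√T = 0.4·√1 = 0.4000
ln(S/K) + (r + σ²/2)T = ln(60/70) + (0.031 + 0.4²/2)·1 = -0.1542 + 0.1110 = -0.0432
d₁ = -0.0432 / 0.4000 = -0.1079 ≈ -0.11
d₂ = d₁ − σ√T = -0.1079 − 0.4000 = -0.5079 ≈ -0.51
exp(−rT) = exp(−0.031·1) = 0.9695
N(d₁) = N(-0.11) = 0.4562;  N(d₂) = N(-0.51) = 0.3050
C = 60·0.4562 − 70·0.9695·0.3050 = 27.3720 − 20.6988 = 6.6732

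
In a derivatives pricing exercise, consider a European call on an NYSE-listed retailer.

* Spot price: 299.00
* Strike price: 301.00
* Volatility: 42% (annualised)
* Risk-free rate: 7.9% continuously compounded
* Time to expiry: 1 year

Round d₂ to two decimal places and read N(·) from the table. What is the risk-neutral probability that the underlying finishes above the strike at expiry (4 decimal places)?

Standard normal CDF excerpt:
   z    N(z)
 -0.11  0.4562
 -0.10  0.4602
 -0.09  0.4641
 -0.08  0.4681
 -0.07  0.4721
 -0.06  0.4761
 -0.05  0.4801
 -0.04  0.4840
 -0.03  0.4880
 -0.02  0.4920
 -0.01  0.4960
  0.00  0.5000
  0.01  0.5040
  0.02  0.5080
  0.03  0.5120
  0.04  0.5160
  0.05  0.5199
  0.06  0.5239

0.4840

T = 1;  σ√T = 0.4200
ln(S/K) + (r + σ²/2)T = ln(299/301) + (0.079 + 0.42²/2)·1 = -0.0067 + 0.1672 = 0.1605
d₁ = 0.1605 / 0.4200 = 0.3822 which rounds to 0.38
d₂ = d₁ − σ√T = 0.3822 − 0.4200 = -0.0378 which rounds to -0.04
Risk-neutral Pr[S_T > K] = N(d₂) = N(-0.04) = 0.4840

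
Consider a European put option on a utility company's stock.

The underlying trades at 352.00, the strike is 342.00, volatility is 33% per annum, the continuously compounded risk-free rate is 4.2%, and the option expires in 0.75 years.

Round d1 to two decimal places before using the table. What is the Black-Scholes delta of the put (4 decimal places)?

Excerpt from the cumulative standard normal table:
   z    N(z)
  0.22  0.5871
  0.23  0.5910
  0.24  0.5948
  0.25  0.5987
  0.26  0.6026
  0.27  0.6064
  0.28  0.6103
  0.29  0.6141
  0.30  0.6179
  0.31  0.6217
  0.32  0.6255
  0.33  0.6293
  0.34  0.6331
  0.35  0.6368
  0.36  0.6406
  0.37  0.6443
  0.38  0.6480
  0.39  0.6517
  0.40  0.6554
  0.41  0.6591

σ√T = 0.33·√0.75 = 0.2858
ln(S/K) + (r + σ²/2)T = ln(352/342) + (0.042 + 0.33²/2)·0.75 = 0.0288 + 0.0723 = 0.1012
d₁ = 0.1012 / 0.2858 = 0.3540 → 0.35
N(d₁) = N(0.35) = 0.6368
Δ_put = N(d₁) − 1 = 0.6368 − 1 = -0.3632

-0.3632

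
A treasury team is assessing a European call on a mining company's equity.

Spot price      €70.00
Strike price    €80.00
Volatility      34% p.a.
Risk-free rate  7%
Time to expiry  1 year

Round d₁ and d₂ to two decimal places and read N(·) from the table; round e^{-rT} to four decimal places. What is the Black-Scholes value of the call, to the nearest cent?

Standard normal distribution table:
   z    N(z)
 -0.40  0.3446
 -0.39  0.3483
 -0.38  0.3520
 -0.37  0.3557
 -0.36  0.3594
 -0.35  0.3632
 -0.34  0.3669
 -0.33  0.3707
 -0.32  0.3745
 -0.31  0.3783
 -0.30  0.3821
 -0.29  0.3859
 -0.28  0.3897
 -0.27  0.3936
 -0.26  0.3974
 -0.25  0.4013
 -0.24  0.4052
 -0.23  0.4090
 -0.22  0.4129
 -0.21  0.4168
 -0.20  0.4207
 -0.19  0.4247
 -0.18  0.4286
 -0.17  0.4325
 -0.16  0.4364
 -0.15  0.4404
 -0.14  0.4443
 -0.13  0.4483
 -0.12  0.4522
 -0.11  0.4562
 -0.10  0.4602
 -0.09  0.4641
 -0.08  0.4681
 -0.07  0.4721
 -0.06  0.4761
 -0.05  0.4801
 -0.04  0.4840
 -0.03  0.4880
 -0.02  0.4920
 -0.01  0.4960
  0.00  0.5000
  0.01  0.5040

σ√T = 0.34 × 1.0000 = 0.3400
ln(S/K) + (r + σ²/2)T = ln(70/80) + (0.07 + 0.34²/2)·1 = -0.1335 + 0.1278 = -0.0057
d₁ = -0.0057 / 0.3400 = -0.0169 which rounds to -0.02
d₂ = d₁ − σ√T = -0.0169 − 0.3400 = -0.3569 which rounds to -0.36
e^(−rT) = e^(−0.07·1) = 0.9324
N(d₁) = N(-0.02) = 0.4920;  N(d₂) = N(-0.36) = 0.3594
C = 70·0.4920 − 80·0.9324·0.3594 = 34.4400 − 26.8084 = 7.6316

€7.63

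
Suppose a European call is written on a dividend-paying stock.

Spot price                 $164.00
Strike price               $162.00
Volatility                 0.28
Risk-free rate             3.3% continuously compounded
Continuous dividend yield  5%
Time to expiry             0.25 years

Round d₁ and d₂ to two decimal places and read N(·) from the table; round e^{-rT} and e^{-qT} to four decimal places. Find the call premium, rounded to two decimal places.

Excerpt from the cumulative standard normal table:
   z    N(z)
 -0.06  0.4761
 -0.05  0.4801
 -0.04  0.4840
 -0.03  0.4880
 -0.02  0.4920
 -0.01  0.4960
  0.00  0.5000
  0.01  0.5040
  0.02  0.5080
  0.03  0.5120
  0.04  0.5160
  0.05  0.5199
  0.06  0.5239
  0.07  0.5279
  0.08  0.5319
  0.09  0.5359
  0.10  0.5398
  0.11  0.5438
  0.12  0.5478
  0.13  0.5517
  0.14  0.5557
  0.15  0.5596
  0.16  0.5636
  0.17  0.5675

σ√T = 0.28 × 0.5000 = 0.1400
d₁ = [ln(164/162) + (0.033 − 0.05 + 0.28²/2)·0.25] / 0.1400 = [0.0123 + 0.0056] / 0.1400 = 0.1273 → 0.13
d₂ = d₁ − σ√T = 0.1273 − 0.1400 = -0.0127 → -0.01
e^(−qT) = e^(−0.05·0.25) = 0.9876;  e^(−rT) = e^(−0.033·0.25) = 0.9918
C = 164·0.9876·N(0.13) − 162·0.9918·N(-0.01) = 164·0.9876·0.5517 − 162·0.9918·0.4960 = 89.3569 − 79.6931 = 9.6637

$9.66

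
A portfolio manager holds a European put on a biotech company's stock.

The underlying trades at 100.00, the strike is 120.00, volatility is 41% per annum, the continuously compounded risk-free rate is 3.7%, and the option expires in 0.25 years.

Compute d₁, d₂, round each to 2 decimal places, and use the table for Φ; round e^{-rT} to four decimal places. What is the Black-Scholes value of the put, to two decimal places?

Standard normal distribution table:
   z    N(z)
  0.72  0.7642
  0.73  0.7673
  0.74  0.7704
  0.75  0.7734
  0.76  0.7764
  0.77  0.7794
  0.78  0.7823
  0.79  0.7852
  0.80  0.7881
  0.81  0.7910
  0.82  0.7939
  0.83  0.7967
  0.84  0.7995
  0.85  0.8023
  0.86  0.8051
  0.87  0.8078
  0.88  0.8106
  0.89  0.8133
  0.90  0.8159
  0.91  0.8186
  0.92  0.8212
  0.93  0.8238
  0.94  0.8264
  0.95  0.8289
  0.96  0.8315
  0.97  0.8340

21.51

σ√T = 0.41 × 0.5000 = 0.2050
d₁ = [ln(100/120) + (0.037 + ½·0.41²)·0.25] / (σ√T) = (-0.1823 + 0.0303) / 0.2050 = -0.7418 which rounds to -0.74
d₂ = -0.7418 − 0.2050 = -0.9468 which rounds to -0.95
exp(−rT) = exp(−0.037·0.25) = 0.9908
P = 120·0.9908·N(0.95) − 100·N(0.74) = 120·0.9908·0.8289 − 100·0.7704 = 98.5529 − 77.0400 = 21.5129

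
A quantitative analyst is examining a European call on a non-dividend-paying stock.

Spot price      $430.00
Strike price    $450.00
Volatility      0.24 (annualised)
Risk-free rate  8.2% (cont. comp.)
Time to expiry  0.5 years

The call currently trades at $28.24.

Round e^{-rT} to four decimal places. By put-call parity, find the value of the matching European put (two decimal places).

exp(−rT) = exp(−0.082·0.5) = 0.9598
Put-call parity: C − P = S − K·e^(−rT) = 430 − 450·0.9598 = 430 − 431.9100 = -1.9100
P = C − (C − P) = 28.24 − (-1.9100) = 30.1500

$30.15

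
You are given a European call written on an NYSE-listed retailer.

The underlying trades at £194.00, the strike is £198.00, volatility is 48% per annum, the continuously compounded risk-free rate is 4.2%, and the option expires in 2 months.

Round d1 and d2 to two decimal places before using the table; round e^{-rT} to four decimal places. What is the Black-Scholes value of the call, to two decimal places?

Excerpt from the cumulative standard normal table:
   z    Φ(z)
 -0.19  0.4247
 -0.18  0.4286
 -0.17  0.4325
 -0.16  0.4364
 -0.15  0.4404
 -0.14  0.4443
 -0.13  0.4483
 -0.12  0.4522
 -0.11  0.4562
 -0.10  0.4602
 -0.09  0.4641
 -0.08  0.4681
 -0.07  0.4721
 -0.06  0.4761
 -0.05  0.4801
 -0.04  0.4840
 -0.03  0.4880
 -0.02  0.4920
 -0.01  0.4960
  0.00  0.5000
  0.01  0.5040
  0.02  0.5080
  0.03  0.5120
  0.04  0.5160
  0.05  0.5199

£14.29

T = 0.1667;  σ√T = 0.1960
d₁ = [ln(194/198) + (0.042 + 0.48²/2)·0.1667] / 0.1960 = [-0.0204 + 0.0262] / 0.1960 = 0.0296 → 0.03
d₂ = d₁ − σ√T = 0.0296 − 0.1960 = -0.1664 → -0.17
exp(−rT) = exp(−0.042·0.1667) = 0.9930
C = 194·N(0.03) − 198·0.9930·N(-0.17) = 194·0.5120 − 198·0.9930·0.4325 = 99.3280 − 85.0356 = 14.2924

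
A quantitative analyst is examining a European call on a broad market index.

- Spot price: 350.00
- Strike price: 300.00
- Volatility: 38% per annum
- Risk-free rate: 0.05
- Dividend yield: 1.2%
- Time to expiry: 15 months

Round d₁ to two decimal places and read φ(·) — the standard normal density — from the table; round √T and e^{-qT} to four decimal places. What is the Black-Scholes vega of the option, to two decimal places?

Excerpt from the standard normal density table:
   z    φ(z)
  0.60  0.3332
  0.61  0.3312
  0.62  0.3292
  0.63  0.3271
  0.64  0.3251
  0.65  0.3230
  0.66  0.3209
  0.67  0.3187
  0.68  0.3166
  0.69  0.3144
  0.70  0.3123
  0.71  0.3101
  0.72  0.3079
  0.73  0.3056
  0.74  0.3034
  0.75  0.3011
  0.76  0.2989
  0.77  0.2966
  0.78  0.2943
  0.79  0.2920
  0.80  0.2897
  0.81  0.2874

121.19

σ√T = 0.38 × 1.1180 = 0.4249
d₁ = [ln(350/300) + (0.05 − 0.012 + ½·0.38²)·1.25] / (σ√T) = (0.1542 + 0.1378) / 0.4249 = 0.6871 → 0.69
√T = √1.25 = 1.1180
φ(d₁) = φ(0.69) = 0.3144
e^(−qT) = e^(−0.012·1.25) = 0.9851
vega = S·e^(−qT)·φ(d₁)·√T = 350·0.9851·0.3144·1.1180 = 121.1917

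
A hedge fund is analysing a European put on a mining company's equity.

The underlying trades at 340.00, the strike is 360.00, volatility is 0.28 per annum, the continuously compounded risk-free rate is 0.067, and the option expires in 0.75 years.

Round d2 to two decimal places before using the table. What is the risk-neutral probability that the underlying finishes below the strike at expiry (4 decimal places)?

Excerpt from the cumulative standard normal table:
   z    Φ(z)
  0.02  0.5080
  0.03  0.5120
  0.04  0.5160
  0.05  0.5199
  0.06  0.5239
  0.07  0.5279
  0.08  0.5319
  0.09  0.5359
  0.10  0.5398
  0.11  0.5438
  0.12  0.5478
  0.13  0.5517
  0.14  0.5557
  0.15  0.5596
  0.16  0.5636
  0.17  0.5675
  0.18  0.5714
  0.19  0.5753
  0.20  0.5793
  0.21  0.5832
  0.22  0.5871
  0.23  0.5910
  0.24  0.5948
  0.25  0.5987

0.5596

σ√T = 0.28 × 0.8660 = 0.2425
d₁ = [ln(340/360) + (0.067 + 0.28²/2)·0.75] / 0.2425 = [-0.0572 + 0.0797] / 0.2425 = 0.0928 → 0.09
d₂ = d₁ − σ√T = 0.0928 − 0.2425 = -0.1497 → -0.15
Pr(exercise) under Q = N(−d₂) = N(0.15) = 0.5596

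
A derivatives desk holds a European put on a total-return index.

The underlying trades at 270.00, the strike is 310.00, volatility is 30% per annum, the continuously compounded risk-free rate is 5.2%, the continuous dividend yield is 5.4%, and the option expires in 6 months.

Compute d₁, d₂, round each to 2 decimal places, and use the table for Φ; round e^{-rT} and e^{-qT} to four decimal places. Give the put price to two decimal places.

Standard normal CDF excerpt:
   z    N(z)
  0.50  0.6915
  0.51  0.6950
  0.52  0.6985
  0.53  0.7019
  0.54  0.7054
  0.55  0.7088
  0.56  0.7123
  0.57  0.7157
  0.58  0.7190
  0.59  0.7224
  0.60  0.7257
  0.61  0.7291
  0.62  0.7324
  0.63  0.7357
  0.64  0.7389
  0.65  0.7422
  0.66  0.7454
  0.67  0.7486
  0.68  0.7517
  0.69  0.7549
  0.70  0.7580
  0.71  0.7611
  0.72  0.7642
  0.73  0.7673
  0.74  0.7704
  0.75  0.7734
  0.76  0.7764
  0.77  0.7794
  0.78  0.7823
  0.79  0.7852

σ√T = 0.3·√0.5 = 0.2121
ln(S/K) + (r − q + σ²/2)T = ln(270/310) + (0.052 − 0.054 + 0.3²/2)·0.5 = -0.1382 + 0.0215 = -0.1167
d₁ = -0.1167 / 0.2121 = -0.5499 ≈ -0.55
d₂ = d₁ − σ√T = -0.5499 − 0.2121 = -0.7620 ≈ -0.76
e^(−qT) = e^(−0.054·0.5) = 0.9734;  e^(−rT) = e^(−0.052·0.5) = 0.9743
P = 310·0.9743·N(0.76) − 270·0.9734·N(0.55) = 310·0.9743·0.7764 − 270·0.9734·0.7088 = 234.4984 − 186.2854 = 48.2130

48.21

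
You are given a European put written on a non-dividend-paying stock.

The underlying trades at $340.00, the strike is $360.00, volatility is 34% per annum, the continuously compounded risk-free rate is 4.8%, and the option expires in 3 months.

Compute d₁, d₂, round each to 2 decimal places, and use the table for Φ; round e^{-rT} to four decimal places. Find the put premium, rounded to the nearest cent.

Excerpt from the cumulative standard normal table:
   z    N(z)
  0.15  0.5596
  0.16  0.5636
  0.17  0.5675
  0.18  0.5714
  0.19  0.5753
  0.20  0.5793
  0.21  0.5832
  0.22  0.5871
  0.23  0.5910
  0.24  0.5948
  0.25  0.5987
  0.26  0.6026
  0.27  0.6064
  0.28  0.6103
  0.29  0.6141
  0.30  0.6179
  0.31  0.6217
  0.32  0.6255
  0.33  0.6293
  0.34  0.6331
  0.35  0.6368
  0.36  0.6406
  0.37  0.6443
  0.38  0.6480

T = 0.25;  σ√T = 0.1700
d₁ = [ln(340/360) + (0.048 + ½·0.34²)·0.25] / (σ√T) = (-0.0572 + 0.0265) / 0.1700 = -0.1806 ⇒ -0.18
d₂ = -0.1806 − 0.1700 = -0.3506 ⇒ -0.35
e^(−rT) = e^(−0.048·0.25) = 0.9881
N(−d₂) = N(0.35) = 0.6368;  N(−d₁) = N(0.18) = 0.5714
P = 360·0.9881·0.6368 − 340·0.5714 = 226.5199 − 194.2760 = 32.2439

$32.24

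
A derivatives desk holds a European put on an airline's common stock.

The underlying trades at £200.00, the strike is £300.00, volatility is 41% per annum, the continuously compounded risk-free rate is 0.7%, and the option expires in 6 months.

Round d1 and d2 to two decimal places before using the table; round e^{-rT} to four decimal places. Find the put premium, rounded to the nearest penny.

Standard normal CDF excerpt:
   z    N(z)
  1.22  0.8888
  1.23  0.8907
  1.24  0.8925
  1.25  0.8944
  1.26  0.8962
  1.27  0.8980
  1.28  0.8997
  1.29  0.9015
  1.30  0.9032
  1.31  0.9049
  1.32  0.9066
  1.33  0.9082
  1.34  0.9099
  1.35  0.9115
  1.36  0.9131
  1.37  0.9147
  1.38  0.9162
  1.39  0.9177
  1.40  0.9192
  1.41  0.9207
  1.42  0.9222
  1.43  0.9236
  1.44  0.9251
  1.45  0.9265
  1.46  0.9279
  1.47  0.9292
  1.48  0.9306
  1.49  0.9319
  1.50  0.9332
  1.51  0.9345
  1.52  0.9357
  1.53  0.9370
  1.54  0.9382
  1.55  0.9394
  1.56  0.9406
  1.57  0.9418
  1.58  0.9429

£101.62

σ√T = 0.41·√0.5 = 0.2899
d₁ = [ln(200/300) + (0.007 + 0.41²/2)·0.5] / 0.2899 = [-0.4055 + 0.0455] / 0.2899 = -1.2415 ≈ -1.24
d₂ = d₁ − σ√T = -1.2415 − 0.2899 = -1.5315 ≈ -1.53
e^(−rT) = e^(−0.007·0.5) = 0.9965
P = 300·0.9965·N(1.53) − 200·N(1.24) = 300·0.9965·0.9370 − 200·0.8925 = 280.1162 − 178.5000 = 101.6162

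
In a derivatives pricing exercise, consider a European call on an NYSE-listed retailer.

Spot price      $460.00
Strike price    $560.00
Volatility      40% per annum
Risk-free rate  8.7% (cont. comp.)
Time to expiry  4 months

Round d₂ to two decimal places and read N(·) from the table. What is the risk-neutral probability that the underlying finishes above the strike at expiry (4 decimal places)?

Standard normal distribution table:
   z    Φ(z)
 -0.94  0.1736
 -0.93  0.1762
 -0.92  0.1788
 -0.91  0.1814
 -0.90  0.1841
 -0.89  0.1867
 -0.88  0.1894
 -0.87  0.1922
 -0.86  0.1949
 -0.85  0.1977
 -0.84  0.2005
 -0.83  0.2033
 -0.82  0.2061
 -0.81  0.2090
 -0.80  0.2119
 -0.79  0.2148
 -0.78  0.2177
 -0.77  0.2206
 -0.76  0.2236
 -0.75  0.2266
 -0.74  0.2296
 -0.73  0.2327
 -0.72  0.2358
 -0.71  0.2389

σ√T = 0.4 × 0.5774 = 0.2309
d₁ = [ln(460/560) + (0.087 + 0.4²/2)·0.3333] / 0.2309 = [-0.1967 + 0.0557] / 0.2309 = -0.6107 ≈ -0.61
d₂ = d₁ − σ√T = -0.6107 − 0.2309 = -0.8417 ≈ -0.84
Pr(exercise) under Q = N(d₂) = 0.2005

0.2005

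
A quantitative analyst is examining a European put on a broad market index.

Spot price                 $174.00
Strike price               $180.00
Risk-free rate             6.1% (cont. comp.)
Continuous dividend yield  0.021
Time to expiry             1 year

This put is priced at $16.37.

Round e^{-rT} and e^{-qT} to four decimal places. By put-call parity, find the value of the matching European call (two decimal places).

exp(−qT) = exp(−0.021·1) = 0.9792;  exp(−rT) = exp(−0.061·1) = 0.9408
Put-call parity: C − P = S·e^(−qT) − K·e^(−rT) = 174·0.9792 − 180·0.9408 = 170.3808 − 169.3440 = 1.0368
C = P + (C − P) = 16.37 + (1.0368) = 17.4068

$17.41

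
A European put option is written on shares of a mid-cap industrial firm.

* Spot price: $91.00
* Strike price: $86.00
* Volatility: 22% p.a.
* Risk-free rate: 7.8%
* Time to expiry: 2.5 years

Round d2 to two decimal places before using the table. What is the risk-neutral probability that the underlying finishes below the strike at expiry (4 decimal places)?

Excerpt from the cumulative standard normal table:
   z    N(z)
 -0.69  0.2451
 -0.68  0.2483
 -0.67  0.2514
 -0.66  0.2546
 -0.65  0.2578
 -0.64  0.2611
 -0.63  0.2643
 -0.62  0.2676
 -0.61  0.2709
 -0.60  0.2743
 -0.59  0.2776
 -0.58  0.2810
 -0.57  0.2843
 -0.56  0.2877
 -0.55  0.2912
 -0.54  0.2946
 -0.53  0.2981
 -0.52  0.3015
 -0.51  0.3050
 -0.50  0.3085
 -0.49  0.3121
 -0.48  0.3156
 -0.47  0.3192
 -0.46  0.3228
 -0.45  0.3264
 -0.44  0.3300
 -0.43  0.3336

0.2912

σ√T = 0.22·√2.5 = 0.3479
d₁ = [ln(91/86) + (0.078 + 0.22²/2)·2.5] / 0.3479 = [0.0565 + 0.2555] / 0.3479 = 0.8970 which rounds to 0.90
d₂ = d₁ − σ√T = 0.8970 − 0.3479 = 0.5491 which rounds to 0.55
Risk-neutral Pr[S_T < K] = N(−d₂) = N(-0.55) = 0.2912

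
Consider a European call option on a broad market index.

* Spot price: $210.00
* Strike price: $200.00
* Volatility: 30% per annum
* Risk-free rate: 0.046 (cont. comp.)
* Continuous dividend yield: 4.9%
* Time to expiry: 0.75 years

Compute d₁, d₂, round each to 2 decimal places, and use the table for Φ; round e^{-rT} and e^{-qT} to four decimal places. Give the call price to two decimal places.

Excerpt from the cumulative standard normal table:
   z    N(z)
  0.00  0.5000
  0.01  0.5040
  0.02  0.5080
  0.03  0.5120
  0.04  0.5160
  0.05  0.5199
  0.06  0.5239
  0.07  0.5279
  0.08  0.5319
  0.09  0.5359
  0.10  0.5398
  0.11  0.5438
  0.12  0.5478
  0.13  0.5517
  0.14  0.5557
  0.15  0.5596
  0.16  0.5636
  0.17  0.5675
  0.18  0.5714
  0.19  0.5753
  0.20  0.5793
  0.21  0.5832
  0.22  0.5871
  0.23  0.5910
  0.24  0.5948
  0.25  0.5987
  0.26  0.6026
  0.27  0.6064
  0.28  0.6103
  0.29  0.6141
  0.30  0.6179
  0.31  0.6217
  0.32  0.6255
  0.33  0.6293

$25.39

σ√T = 0.3·√0.75 = 0.2598
d₁ = [ln(210/200) + (0.046 − 0.049 + 0.3²/2)·0.75] / 0.2598 = [0.0488 + 0.0315] / 0.2598 = 0.3090 → 0.31
d₂ = d₁ − σ√T = 0.3090 − 0.2598 = 0.0492 → 0.05
exp(−qT) = exp(−0.049·0.75) = 0.9639;  exp(−rT) = exp(−0.046·0.75) = 0.9661
N(d₁) = N(0.31) = 0.6217;  N(d₂) = N(0.05) = 0.5199
C = 210·0.9639·0.6217 − 200·0.9661·0.5199 = 125.8439 − 100.4551 = 25.3888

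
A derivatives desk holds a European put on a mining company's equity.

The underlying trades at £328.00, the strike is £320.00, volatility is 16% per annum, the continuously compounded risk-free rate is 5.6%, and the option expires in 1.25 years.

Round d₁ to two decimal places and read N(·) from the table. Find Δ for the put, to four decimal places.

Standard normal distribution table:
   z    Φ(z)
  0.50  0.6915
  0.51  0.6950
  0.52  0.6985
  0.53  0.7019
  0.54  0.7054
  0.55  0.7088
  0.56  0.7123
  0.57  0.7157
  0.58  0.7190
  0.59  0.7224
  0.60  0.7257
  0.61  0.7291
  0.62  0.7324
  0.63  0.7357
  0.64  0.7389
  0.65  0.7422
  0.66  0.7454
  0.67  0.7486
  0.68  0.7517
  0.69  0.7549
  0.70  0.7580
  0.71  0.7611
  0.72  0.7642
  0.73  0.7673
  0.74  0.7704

σ√T = 0.16·√1.25 = 0.1789
d₁ = [ln(328/320) + (0.056 + 0.16²/2)·1.25] / 0.1789 = [0.0247 + 0.0860] / 0.1789 = 0.6188 ⇒ 0.62
N(d₁) = N(0.62) = 0.7324
Δ_put = N(d₁) − 1 = 0.7324 − 1 = -0.2676

-0.2676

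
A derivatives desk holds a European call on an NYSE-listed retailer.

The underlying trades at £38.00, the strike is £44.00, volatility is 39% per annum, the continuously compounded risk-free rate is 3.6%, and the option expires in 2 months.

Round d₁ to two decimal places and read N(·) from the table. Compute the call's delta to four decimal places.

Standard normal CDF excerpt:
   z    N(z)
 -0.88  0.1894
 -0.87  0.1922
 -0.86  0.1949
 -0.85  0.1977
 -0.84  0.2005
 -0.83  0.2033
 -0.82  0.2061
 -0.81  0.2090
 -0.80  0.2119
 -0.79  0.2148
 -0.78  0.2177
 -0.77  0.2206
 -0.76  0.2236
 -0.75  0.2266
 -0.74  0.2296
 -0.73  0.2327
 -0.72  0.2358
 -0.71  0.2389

0.2119

σ√T = 0.39 × 0.4082 = 0.1592
d₁ = [ln(38/44) + (0.036 + ½·0.39²)·0.1667] / (σ√T) = (-0.1466 + 0.0187) / 0.1592 = -0.8035 ≈ -0.80
N(d₁) = N(-0.80) = 0.2119
Δ_call = N(d₁) = 0.2119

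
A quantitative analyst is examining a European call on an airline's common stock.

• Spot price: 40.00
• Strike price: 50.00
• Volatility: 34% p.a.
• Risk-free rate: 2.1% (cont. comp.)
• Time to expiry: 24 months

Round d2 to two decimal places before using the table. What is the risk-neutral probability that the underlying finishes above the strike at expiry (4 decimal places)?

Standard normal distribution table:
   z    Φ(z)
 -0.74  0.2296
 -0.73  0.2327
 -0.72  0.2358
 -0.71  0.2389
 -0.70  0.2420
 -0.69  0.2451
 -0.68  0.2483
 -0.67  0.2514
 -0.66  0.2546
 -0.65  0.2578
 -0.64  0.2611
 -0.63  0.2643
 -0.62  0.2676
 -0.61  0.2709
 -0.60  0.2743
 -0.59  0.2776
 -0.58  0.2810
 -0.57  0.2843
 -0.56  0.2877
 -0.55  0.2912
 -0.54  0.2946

σ√T = 0.34·√2 = 0.4808
d₁ = [ln(40/50) + (0.021 + ½·0.34²)·2] / (σ√T) = (-0.2231 + 0.1576) / 0.4808 = -0.1363 → -0.14
d₂ = -0.1363 − 0.4808 = -0.6171 → -0.62
Pr(exercise) under Q = N(d₂) = 0.2676

0.2676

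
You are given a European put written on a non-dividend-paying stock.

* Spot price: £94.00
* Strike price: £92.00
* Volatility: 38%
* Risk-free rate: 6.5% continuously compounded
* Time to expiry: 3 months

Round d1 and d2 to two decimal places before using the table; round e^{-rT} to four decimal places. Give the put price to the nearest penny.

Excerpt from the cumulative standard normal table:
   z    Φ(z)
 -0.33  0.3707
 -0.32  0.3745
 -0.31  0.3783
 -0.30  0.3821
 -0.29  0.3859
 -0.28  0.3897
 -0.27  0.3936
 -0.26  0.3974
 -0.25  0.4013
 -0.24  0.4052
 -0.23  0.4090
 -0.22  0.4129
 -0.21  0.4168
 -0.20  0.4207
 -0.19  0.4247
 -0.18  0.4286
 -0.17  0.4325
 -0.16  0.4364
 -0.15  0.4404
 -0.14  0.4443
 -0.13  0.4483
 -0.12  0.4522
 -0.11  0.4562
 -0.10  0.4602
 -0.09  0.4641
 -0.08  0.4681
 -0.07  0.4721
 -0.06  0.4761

£5.38

σ√T = 0.38 × 0.5000 = 0.1900
d₁ = [ln(94/92) + (0.065 + 0.38²/2)·0.25] / 0.1900 = [0.0215 + 0.0343] / 0.1900 = 0.2937 → 0.29
d₂ = d₁ − σ√T = 0.2937 − 0.1900 = 0.1037 → 0.10
exp(−rT) = exp(−0.065·0.25) = 0.9839
P = 92·0.9839·N(-0.10) − 94·N(-0.29) = 92·0.9839·0.4602 − 94·0.3859 = 41.6568 − 36.2746 = 5.3822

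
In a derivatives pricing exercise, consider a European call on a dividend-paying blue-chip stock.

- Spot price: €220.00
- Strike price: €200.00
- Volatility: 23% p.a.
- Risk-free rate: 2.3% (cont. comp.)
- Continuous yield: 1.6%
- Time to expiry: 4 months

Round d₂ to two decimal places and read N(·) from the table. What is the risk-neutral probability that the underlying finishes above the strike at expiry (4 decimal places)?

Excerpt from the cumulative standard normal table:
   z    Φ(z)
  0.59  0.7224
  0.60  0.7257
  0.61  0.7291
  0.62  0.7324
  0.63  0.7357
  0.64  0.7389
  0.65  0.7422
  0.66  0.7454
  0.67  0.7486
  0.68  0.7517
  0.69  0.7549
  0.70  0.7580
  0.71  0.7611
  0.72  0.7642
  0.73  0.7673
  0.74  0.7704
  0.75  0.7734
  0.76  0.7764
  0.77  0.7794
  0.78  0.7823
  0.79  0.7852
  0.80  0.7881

σ√T = 0.23·√0.3333 = 0.1328
ln(S/K) + (r − q + σ²/2)T = ln(220/200) + (0.023 − 0.016 + 0.23²/2)·0.3333 = 0.0953 + 0.0112 = 0.1065
d₁ = 0.1065 / 0.1328 = 0.8017 ⇒ 0.80
d₂ = d₁ − σ√T = 0.8017 − 0.1328 = 0.6689 ⇒ 0.67
Pr(exercise) under Q = N(d₂) = 0.7486

0.7486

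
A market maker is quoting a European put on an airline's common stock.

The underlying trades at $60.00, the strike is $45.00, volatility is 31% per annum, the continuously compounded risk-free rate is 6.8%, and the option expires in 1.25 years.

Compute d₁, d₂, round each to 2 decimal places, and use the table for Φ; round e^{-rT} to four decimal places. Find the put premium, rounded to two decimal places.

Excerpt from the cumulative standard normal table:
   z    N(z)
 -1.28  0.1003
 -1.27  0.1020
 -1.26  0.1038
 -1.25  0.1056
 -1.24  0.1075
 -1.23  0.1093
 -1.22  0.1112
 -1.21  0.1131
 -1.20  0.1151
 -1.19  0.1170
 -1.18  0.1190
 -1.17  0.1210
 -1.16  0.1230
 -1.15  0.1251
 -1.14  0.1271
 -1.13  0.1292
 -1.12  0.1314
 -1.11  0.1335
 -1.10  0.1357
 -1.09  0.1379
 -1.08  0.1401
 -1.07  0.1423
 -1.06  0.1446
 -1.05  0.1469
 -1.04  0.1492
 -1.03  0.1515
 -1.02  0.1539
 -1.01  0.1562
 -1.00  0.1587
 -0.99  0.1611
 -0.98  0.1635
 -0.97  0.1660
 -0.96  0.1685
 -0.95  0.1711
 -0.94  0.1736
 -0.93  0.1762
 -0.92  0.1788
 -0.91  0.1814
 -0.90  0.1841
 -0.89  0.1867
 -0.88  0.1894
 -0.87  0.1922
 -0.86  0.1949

σ√T = 0.31 × 1.1180 = 0.3466
d₁ = [ln(60/45) + (0.068 + 0.31²/2)·1.25] / 0.3466 = [0.2877 + 0.1451] / 0.3466 = 1.2486 → 1.25
d₂ = d₁ − σ√T = 1.2486 − 0.3466 = 0.9020 → 0.90
e^(−rT) = e^(−0.068·1.25) = 0.9185
N(−d₂) = N(-0.90) = 0.1841;  N(−d₁) = N(-1.25) = 0.1056
P = 45·0.9185·0.1841 − 60·0.1056 = 7.6093 − 6.3360 = 1.2733

$1.27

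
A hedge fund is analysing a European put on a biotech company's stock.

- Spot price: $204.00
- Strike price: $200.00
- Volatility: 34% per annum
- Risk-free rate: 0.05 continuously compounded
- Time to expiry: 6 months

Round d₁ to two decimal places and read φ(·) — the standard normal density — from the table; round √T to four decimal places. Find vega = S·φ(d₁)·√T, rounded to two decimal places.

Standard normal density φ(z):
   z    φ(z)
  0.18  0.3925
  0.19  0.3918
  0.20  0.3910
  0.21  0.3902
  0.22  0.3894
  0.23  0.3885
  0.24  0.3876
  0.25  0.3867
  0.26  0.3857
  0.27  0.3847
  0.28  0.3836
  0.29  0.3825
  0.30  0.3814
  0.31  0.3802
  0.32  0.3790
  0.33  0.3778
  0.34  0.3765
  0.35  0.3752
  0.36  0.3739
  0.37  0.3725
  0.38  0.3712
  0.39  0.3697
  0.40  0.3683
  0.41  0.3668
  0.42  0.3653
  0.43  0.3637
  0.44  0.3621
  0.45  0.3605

54.84

σ√T = 0.34·√0.5 = 0.2404
ln(S/K) + (r + σ²/2)T = ln(204/200) + (0.05 + 0.34²/2)·0.5 = 0.0198 + 0.0539 = 0.0737
d₁ = 0.0737 / 0.2404 = 0.3066 which rounds to 0.31
√T = √0.5 = 0.7071
φ(d₁) = φ(0.31) = 0.3802
vega = S·φ(d₁)·√T = 204·0.3802·0.7071 = 54.8432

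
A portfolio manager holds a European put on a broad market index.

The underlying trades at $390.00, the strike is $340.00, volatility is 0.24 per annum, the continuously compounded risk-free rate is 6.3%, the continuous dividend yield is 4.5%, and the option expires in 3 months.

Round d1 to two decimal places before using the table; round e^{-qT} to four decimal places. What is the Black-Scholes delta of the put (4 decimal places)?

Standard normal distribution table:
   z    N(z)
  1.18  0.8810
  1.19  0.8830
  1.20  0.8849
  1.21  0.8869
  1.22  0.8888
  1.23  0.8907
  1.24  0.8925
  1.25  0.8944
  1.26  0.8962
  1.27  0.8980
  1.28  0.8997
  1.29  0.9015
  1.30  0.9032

σ√T = 0.24 × 0.5000 = 0.1200
d₁ = [ln(390/340) + (0.063 − 0.045 + ½·0.24²)·0.25] / (σ√T) = (0.1372 + 0.0117) / 0.1200 = 1.2408 ⇒ 1.24
N(d₁) = N(1.24) = 0.8925
Δ_put = e^(−qT)·(N(d₁) − 1) = 0.9888·(0.8925 − 1) = -0.1063

-0.1063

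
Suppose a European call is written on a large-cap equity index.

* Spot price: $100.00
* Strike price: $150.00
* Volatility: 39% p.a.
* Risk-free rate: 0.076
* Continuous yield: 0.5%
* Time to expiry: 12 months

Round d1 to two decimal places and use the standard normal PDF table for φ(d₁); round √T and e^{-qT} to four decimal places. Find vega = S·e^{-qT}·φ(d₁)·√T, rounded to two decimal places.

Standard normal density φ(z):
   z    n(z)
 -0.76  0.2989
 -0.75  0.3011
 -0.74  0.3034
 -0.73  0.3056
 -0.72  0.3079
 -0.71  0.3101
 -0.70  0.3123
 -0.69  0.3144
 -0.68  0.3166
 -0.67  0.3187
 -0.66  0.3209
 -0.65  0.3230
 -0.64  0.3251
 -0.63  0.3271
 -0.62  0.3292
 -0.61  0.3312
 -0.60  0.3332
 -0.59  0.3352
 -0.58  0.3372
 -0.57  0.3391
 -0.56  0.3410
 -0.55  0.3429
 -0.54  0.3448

T = 1;  σ√T = 0.3900
ln(S/K) + (r − q + σ²/2)T = ln(100/150) + (0.076 − 0.005 + 0.39²/2)·1 = -0.4055 + 0.1471 = -0.2584
d₁ = -0.2584 / 0.3900 = -0.6626 ≈ -0.66
√T = √1 = 1.0000
φ(d₁) = φ(-0.66) = 0.3209
e^(−qT) = e^(−0.005·1) = 0.9950
vega = S·e^(−qT)·φ(d₁)·√T = 100·0.9950·0.3209·1.0000 = 31.9296

31.93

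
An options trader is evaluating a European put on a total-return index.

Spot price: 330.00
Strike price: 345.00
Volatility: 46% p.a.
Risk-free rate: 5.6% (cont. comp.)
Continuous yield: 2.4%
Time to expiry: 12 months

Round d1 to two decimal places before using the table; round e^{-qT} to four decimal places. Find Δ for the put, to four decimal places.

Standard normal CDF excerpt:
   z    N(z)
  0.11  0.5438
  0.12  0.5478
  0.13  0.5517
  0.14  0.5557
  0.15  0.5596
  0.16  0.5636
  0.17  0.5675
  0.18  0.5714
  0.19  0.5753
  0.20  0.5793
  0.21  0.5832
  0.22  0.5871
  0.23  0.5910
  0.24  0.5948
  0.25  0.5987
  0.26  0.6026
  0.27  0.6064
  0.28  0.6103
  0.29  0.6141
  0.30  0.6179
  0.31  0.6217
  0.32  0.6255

T = 1;  σ√T = 0.4600
d₁ = [ln(330/345) + (0.056 − 0.024 + ½·0.46²)·1] / (σ√T) = (-0.0445 + 0.1378) / 0.4600 = 0.2029 which rounds to 0.20
N(d₁) = N(0.20) = 0.5793
Δ_put = e^(−qT)·(N(d₁) − 1) = 0.9763·(0.5793 − 1) = -0.4107

-0.4107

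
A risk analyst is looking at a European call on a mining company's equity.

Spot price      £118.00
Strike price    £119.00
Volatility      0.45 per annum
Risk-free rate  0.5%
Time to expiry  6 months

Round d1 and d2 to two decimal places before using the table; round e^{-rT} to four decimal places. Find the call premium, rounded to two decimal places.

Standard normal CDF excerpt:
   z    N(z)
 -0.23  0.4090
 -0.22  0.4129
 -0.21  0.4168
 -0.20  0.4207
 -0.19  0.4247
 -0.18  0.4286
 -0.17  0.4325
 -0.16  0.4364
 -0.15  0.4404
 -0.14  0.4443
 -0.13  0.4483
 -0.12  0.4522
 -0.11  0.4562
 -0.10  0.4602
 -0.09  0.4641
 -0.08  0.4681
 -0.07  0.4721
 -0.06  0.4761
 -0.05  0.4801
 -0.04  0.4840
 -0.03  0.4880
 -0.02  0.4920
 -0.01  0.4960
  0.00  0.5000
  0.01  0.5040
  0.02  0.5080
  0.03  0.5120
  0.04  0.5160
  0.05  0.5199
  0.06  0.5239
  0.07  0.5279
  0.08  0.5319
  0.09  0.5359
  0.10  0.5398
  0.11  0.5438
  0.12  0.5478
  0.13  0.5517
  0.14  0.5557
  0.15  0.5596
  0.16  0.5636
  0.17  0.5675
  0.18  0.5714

T = 0.5;  σ√T = 0.3182
d₁ = [ln(118/119) + (0.005 + ½·0.45²)·0.5] / (σ√T) = (-0.0084 + 0.0531) / 0.3182 = 0.1404 → 0.14
d₂ = 0.1404 − 0.3182 = -0.1778 → -0.18
e^(−rT) = e^(−0.005·0.5) = 0.9975
C = 118·N(0.14) − 119·0.9975·N(-0.18) = 118·0.5557 − 119·0.9975·0.4286 = 65.5726 − 50.8759 = 14.6967

£14.70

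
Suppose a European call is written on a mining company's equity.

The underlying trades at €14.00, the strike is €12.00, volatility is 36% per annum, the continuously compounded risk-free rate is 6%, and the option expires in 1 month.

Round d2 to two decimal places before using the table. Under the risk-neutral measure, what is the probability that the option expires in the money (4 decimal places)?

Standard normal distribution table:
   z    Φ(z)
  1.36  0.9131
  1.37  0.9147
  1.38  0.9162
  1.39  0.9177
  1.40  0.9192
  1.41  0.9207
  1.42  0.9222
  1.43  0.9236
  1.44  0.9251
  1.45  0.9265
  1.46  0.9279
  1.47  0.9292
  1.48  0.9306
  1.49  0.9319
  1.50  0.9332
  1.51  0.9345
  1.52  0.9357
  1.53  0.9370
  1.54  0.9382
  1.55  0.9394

0.9306

σ√T = 0.36 × 0.2887 = 0.1039
d₁ = [ln(14/12) + (0.06 + 0.36²/2)·0.08333] / 0.1039 = [0.1542 + 0.0104] / 0.1039 = 1.5834 ⇒ 1.58
d₂ = d₁ − σ√T = 1.5834 − 0.1039 = 1.4795 ⇒ 1.48
Pr(exercise) under Q = N(d₂) = 0.9306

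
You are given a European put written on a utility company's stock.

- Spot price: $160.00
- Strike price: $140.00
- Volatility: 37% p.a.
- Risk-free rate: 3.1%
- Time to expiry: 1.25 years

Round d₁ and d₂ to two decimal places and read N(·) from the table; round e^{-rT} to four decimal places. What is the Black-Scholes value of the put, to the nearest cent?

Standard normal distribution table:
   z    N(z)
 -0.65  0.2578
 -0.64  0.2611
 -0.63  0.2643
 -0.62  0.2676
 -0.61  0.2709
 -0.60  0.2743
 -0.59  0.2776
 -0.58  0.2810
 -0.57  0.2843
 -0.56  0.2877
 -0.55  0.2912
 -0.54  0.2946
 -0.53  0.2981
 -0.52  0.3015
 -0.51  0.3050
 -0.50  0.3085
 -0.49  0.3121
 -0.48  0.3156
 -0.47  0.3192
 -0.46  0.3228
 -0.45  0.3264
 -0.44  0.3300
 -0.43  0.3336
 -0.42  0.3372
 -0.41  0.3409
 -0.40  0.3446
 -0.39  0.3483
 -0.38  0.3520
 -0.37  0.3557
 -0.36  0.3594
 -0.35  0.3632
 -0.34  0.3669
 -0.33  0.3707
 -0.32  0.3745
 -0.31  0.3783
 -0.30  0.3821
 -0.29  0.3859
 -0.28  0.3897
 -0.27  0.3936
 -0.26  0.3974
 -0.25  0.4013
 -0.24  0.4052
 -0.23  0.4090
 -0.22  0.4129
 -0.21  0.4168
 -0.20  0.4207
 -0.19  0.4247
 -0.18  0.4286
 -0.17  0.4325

$13.32

T = 1.25;  σ√T = 0.4137
d₁ = [ln(160/140) + (0.031 + 0.37²/2)·1.25] / 0.4137 = [0.1335 + 0.1243] / 0.4137 = 0.6233 ⇒ 0.62
d₂ = d₁ − σ√T = 0.6233 − 0.4137 = 0.2096 ⇒ 0.21
exp(−rT) = exp(−0.031·1.25) = 0.9620
N(−d₂) = N(-0.21) = 0.4168;  N(−d₁) = N(-0.62) = 0.2676
P = 140·0.9620·0.4168 − 160·0.2676 = 56.1346 − 42.8160 = 13.3186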